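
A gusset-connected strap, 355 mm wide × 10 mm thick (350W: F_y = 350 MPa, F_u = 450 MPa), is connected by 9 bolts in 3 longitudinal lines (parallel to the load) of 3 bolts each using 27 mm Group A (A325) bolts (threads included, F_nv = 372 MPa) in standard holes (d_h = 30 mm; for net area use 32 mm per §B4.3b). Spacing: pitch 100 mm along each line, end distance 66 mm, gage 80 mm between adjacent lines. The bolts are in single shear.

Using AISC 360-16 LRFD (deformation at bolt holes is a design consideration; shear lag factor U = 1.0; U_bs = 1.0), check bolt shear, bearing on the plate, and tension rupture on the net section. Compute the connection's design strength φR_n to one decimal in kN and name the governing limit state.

Bolt shear: A_b = π(27)²/4 = 572.56 mm². φR_n = 0.75 × 372 × 572.56 × 9 × 1 = 1437.7 kN.
Bearing (10 mm plate, F_u = 450 MPa): end bolts L_c = 66 − 30/2 = 51, R_n = min(1.2×51×10×450, 2.4×27×10×450) = 275.4 kN/bolt; interior L_c = 100 − 30 = 70, R_n = 291.6 kN/bolt. φR_n = 0.75 × (3×275.4 + 6×291.6) = 1931.9 kN.
Tension rupture (net): A_n = (355 − 3×32)×10 = 2590 mm² (U = 1.0, A_e = A_n). φR_n = 0.75 × 450 × 2590 = 874.1 kN.
Governing: min(1437.7, 1931.9, 874.1) = 874.1 kN → net-section rupture.

874.1 kN (net-section rupture governs)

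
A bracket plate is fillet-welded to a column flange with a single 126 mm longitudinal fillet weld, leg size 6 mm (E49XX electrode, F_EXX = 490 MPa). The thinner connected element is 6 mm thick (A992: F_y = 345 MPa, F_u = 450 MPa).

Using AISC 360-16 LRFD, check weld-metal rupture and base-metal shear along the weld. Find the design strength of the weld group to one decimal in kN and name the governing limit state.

117.9 kN (weld metal governs)

Weld metal: throat = 0.707×6 = 4.242 mm, L = 126 mm. φR_n = 0.75 × 0.6 × 490 × 4.242 × 126 = 117.9 kN.
Base metal shear (6 mm plate): yield φR_n = 1.0×0.6×345×6×126 = 156.5 kN; rupture φR_n = 0.75×0.6×450×6×126 = 153.1 kN; take 153.1 kN (rupture).
Governing: min(117.9, 153.1) = 117.9 kN → weld metal.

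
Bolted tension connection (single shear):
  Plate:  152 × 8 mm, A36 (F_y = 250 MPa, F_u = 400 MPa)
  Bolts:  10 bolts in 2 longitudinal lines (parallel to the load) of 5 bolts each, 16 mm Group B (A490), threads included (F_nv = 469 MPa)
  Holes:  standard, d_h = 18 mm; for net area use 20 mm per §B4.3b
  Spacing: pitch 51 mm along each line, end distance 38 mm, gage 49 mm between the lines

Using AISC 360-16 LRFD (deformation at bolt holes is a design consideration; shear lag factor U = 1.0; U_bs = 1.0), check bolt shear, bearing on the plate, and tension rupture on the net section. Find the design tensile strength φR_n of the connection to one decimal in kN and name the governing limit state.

268.8 kN (net-section rupture governs)

Bolt shear: A_b = π(16)²/4 = 201.06 mm². φR_n = 0.75 × 469 × 201.06 × 10 × 1 = 707.2 kN.
Bearing (8 mm plate, F_u = 400 MPa): end bolts L_c = 38 − 18/2 = 29, R_n = min(1.2×29×8×400, 2.4×16×8×400) = 111.36 kN/bolt; interior L_c = 51 − 18 = 33, R_n = 122.88 kN/bolt. φR_n = 0.75 × (2×111.36 + 8×122.88) = 904.3 kN.
Tension rupture (net): A_n = (152 − 2×20)×8 = 896 mm² (U = 1.0, A_e = A_n). φR_n = 0.75 × 400 × 896 = 268.8 kN.
Governing: min(707.2, 904.3, 268.8) = 268.8 kN → net-section rupture.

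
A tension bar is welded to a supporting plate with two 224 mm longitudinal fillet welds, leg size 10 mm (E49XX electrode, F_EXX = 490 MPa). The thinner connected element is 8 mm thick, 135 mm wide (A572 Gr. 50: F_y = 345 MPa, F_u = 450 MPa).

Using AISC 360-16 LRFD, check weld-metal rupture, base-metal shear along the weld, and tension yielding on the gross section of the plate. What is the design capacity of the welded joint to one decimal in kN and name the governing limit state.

335.3 kN (gross-section yield governs)

Weld metal: throat = 0.707×10 = 7.07 mm, L = 2×224 = 448 mm. φR_n = 0.75 × 0.6 × 490 × 7.07 × 448 = 698.4 kN.
Base metal shear (8 mm plate): yield φR_n = 1.0×0.6×345×8×448 = 741.9 kN; rupture φR_n = 0.75×0.6×450×8×448 = 725.8 kN; take 725.8 kN (rupture).
Tension yield (gross): A_g = 135×8 = 1080 mm². φR_n = 0.90 × 345 × 1080 = 335.3 kN.
Governing: min(698.4, 725.8, 335.3) = 335.3 kN → gross-section yield.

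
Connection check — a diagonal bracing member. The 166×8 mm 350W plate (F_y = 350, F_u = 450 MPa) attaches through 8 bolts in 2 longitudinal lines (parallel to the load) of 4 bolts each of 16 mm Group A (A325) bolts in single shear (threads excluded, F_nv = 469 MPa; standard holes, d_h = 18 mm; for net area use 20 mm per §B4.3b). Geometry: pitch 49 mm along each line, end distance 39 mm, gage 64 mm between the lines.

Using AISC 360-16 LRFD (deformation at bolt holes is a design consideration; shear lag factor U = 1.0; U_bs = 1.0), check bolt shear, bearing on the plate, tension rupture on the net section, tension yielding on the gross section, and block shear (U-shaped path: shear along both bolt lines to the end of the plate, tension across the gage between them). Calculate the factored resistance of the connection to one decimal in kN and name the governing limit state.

Bolt shear: A_b = π(16)²/4 = 201.06 mm². φR_n = 0.75 × 469 × 201.06 × 8 × 1 = 565.8 kN.
Bearing (8 mm plate, F_u = 450 MPa): end bolts L_c = 39 − 18/2 = 30, R_n = min(1.2×30×8×450, 2.4×16×8×450) = 129.6 kN/bolt; interior L_c = 49 − 18 = 31, R_n = 133.92 kN/bolt. φR_n = 0.75 × (2×129.6 + 6×133.92) = 797.0 kN.
Tension rupture (net): A_n = (166 − 2×20)×8 = 1008 mm² (U = 1.0, A_e = A_n). φR_n = 0.75 × 450 × 1008 = 340.2 kN.
Tension yield (gross): A_g = 166×8 = 1328 mm². φR_n = 0.90 × 350 × 1328 = 418.3 kN.
Block shear: shear path 2×[39+3×49] = 2×186 mm, A_gv = 2976, A_nv = 2×(186 − 3.5×20)×8 = 1856 mm²; tension across gage: (64 − 1×20)×8 = 352 mm². R_n = min(0.6×450×1856, 0.6×350×2976) + 1.0×450×352 = min(501.12, 624.96) + 158.4 = 659.52 kN. φR_n = 0.75 × 659.52 = 494.6 kN.
Governing: min(565.8, 797.0, 340.2, 418.3, 494.6) = 340.2 kN → net-section rupture.

340.2 kN (net-section rupture governs)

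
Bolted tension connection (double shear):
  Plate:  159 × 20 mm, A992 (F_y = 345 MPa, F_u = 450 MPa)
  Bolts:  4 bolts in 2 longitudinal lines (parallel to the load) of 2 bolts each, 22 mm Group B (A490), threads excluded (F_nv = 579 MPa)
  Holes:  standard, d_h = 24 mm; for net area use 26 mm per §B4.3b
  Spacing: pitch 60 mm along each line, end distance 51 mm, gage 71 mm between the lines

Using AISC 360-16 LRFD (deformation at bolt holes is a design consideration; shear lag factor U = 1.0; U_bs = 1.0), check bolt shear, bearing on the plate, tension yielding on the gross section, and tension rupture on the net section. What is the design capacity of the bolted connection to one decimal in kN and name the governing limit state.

722.3 kN (net-section rupture governs)

Bolt shear: A_b = π(22)²/4 = 380.13 mm². φR_n = 0.75 × 579 × 380.13 × 4 × 2 = 1320.6 kN.
Bearing (20 mm plate, F_u = 450 MPa): end bolts L_c = 51 − 24/2 = 39, R_n = min(1.2×39×20×450, 2.4×22×20×450) = 421.2 kN/bolt; interior L_c = 60 − 24 = 36, R_n = 388.8 kN/bolt. φR_n = 0.75 × (2×421.2 + 2×388.8) = 1215.0 kN.
Tension yield (gross): A_g = 159×20 = 3180 mm². φR_n = 0.90 × 345 × 3180 = 987.4 kN.
Tension rupture (net): A_n = (159 − 2×26)×20 = 2140 mm² (U = 1.0, A_e = A_n). φR_n = 0.75 × 450 × 2140 = 722.3 kN.
Governing: min(1320.6, 1215.0, 987.4, 722.3) = 722.3 kN → net-section rupture.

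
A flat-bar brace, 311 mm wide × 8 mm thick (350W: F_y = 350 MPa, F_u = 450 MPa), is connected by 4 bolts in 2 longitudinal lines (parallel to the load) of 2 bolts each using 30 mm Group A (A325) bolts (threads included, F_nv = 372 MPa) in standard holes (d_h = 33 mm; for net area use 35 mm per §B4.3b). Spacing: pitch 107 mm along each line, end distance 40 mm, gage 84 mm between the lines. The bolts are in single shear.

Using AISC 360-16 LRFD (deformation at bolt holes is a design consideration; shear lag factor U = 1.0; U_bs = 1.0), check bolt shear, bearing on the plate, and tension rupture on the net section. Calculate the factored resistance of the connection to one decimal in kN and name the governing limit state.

Bolt shear: A_b = π(30)²/4 = 706.86 mm². φR_n = 0.75 × 372 × 706.86 × 4 × 1 = 788.9 kN.
Bearing (8 mm plate, F_u = 450 MPa): end bolts L_c = 40 − 33/2 = 23.5, R_n = min(1.2×23.5×8×450, 2.4×30×8×450) = 101.52 kN/bolt; interior L_c = 107 − 33 = 74, R_n = 259.2 kN/bolt. φR_n = 0.75 × (2×101.52 + 2×259.2) = 541.1 kN.
Tension rupture (net): A_n = (311 − 2×35)×8 = 1928 mm² (U = 1.0, A_e = A_n). φR_n = 0.75 × 450 × 1928 = 650.7 kN.
Governing: min(788.9, 541.1, 650.7) = 541.1 kN → bearing.

541.1 kN (bearing governs)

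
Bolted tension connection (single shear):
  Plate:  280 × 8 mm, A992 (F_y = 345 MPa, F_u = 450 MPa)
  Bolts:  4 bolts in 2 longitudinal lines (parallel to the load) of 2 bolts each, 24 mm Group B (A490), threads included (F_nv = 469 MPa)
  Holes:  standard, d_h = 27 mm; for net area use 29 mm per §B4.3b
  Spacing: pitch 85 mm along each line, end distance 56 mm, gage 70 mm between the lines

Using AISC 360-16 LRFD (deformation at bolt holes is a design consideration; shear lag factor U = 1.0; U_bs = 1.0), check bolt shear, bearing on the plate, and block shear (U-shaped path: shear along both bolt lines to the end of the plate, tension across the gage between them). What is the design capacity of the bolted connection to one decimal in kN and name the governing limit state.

Bolt shear: A_b = π(24)²/4 = 452.39 mm². φR_n = 0.75 × 469 × 452.39 × 4 × 1 = 636.5 kN.
Bearing (8 mm plate, F_u = 450 MPa): end bolts L_c = 56 − 27/2 = 42.5, R_n = min(1.2×42.5×8×450, 2.4×24×8×450) = 183.6 kN/bolt; interior L_c = 85 − 27 = 58, R_n = 207.36 kN/bolt. φR_n = 0.75 × (2×183.6 + 2×207.36) = 586.4 kN.
Block shear: shear path 2×[56+1×85] = 2×141 mm, A_gv = 2256, A_nv = 2×(141 − 1.5×29)×8 = 1560 mm²; tension across gage: (70 − 1×29)×8 = 328 mm². R_n = min(0.6×450×1560, 0.6×345×2256) + 1.0×450×328 = min(421.2, 466.99) + 147.6 = 568.8 kN. φR_n = 0.75 × 568.8 = 426.6 kN.
Governing: min(636.5, 586.4, 426.6) = 426.6 kN → block shear.

426.6 kN (block shear governs)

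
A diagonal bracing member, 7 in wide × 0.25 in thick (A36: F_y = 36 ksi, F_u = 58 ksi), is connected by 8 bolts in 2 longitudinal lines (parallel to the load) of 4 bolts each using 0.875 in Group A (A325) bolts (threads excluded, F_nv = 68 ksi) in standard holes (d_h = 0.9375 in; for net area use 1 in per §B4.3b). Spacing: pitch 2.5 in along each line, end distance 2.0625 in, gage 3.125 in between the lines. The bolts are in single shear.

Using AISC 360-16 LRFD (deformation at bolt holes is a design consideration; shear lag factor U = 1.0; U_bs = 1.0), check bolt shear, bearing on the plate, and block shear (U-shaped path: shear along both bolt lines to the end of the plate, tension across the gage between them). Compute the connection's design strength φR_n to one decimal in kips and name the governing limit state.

Bolt shear: A_b = π(0.875)²/4 = 0.60132 in². φR_n = 0.75 × 68 × 0.60132 × 8 × 1 = 245.3 kips.
Bearing (0.25 in plate, F_u = 58 ksi): end bolts L_c = 2.0625 − 0.9375/2 = 1.59375, R_n = min(1.2×1.59375×0.25×58, 2.4×0.875×0.25×58) = 27.731 kips/bolt; interior L_c = 2.5 − 0.9375 = 1.5625, R_n = 27.188 kips/bolt. φR_n = 0.75 × (2×27.731 + 6×27.188) = 163.9 kips.
Block shear: shear path 2×[2.0625+3×2.5] = 2×9.5625 in, A_gv = 4.7813, A_nv = 2×(9.5625 − 3.5×1)×0.25 = 3.0313 in²; tension across gage: (3.125 − 1×1)×0.25 = 0.53125 in². R_n = min(0.6×58×3.0313, 0.6×36×4.7813) + 1.0×58×0.53125 = min(105.49, 103.28) + 30.813 = 134.09 kips. φR_n = 0.75 × 134.09 = 100.6 kips.
Governing: min(245.3, 163.9, 100.6) = 100.6 kips → block shear.

100.6 kips (block shear governs)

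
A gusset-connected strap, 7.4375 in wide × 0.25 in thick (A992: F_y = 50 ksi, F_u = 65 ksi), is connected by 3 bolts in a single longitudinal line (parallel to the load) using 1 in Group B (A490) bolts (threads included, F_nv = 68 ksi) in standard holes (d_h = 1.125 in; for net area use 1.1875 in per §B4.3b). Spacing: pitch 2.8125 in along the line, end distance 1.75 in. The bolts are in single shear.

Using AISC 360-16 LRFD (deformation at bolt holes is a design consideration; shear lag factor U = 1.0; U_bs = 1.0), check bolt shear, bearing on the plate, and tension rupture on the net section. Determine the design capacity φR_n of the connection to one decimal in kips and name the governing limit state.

66.7 kips (bearing governs)

Bolt shear: A_b = π(1)²/4 = 0.7854 in². φR_n = 0.75 × 68 × 0.7854 × 3 × 1 = 120.2 kips.
Bearing (0.25 in plate, F_u = 65 ksi): end bolts L_c = 1.75 − 1.125/2 = 1.1875, R_n = min(1.2×1.1875×0.25×65, 2.4×1×0.25×65) = 23.156 kips/bolt; interior L_c = 2.8125 − 1.125 = 1.6875, R_n = 32.906 kips/bolt. φR_n = 0.75 × (1×23.156 + 2×32.906) = 66.7 kips.
Tension rupture (net): A_n = (7.4375 − 1×1.1875)×0.25 = 1.5625 in² (U = 1.0, A_e = A_n). φR_n = 0.75 × 65 × 1.5625 = 76.2 kips.
Governing: min(120.2, 66.7, 76.2) = 66.7 kips → bearing.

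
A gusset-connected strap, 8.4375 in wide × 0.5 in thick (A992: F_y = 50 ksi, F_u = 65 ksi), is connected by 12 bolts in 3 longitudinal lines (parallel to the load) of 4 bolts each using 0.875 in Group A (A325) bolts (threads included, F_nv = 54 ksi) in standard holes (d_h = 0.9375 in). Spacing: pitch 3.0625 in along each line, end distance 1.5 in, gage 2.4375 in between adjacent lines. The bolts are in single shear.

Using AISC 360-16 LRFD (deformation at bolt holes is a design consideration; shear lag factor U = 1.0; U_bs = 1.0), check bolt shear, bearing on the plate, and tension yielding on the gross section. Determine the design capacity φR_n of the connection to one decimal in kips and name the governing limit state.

189.8 kips (gross-section yield governs)

Bolt shear: A_b = π(0.875)²/4 = 0.60132 in². φR_n = 0.75 × 54 × 0.60132 × 12 × 1 = 292.2 kips.
Bearing (0.5 in plate, F_u = 65 ksi): end bolts L_c = 1.5 − 0.9375/2 = 1.03125, R_n = min(1.2×1.03125×0.5×65, 2.4×0.875×0.5×65) = 40.219 kips/bolt; interior L_c = 3.0625 − 0.9375 = 2.125, R_n = 68.25 kips/bolt. φR_n = 0.75 × (3×40.219 + 9×68.25) = 551.2 kips.
Tension yield (gross): A_g = 8.4375×0.5 = 4.2188 in². φR_n = 0.90 × 50 × 4.2188 = 189.8 kips.
Governing: min(292.2, 551.2, 189.8) = 189.8 kips → gross-section yield.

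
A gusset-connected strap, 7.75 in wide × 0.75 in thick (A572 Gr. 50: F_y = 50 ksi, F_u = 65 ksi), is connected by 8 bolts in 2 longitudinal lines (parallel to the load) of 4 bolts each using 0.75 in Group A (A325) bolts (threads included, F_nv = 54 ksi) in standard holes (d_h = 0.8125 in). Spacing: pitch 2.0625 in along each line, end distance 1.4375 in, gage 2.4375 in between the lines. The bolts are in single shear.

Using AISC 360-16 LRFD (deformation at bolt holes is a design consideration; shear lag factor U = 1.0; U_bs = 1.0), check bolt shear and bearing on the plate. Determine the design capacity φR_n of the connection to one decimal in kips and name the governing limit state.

Bolt shear: A_b = π(0.75)²/4 = 0.44179 in². φR_n = 0.75 × 54 × 0.44179 × 8 × 1 = 143.1 kips.
Bearing (0.75 in plate, F_u = 65 ksi): end bolts L_c = 1.4375 − 0.8125/2 = 1.03125, R_n = min(1.2×1.03125×0.75×65, 2.4×0.75×0.75×65) = 60.328 kips/bolt; interior L_c = 2.0625 − 0.8125 = 1.25, R_n = 73.125 kips/bolt. φR_n = 0.75 × (2×60.328 + 6×73.125) = 419.6 kips.
Governing: min(143.1, 419.6) = 143.1 kips → bolt shear.

143.1 kips (bolt shear governs)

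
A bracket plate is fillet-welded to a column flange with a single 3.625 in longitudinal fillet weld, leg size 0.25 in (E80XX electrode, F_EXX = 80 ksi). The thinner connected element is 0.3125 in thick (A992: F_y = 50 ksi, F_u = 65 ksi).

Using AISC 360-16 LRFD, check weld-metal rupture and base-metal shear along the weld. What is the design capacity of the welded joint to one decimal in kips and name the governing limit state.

Weld metal: throat = 0.707×0.25 = 0.17675 in, L = 3.625 in. φR_n = 0.75 × 0.6 × 80 × 0.17675 × 3.625 = 23.1 kips.
Base metal shear (0.3125 in plate): yield φR_n = 1.0×0.6×50×0.3125×3.625 = 34.0 kips; rupture φR_n = 0.75×0.6×65×0.3125×3.625 = 33.1 kips; take 33.1 kips (rupture).
Governing: min(23.1, 33.1) = 23.1 kips → weld metal.

23.1 kips (weld metal governs)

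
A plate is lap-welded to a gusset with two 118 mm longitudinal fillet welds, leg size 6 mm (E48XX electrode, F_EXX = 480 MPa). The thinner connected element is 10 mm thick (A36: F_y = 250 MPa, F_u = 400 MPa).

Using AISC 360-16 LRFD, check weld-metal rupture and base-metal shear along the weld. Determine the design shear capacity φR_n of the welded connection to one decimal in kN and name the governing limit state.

216.2 kN (weld metal governs)

Weld metal: throat = 0.707×6 = 4.242 mm, L = 2×118 = 236 mm. φR_n = 0.75 × 0.6 × 480 × 4.242 × 236 = 216.2 kN.
Base metal shear (10 mm plate): yield φR_n = 1.0×0.6×250×10×236 = 354.0 kN; rupture φR_n = 0.75×0.6×400×10×236 = 424.8 kN; take 354.0 kN (yield).
Governing: min(216.2, 354.0) = 216.2 kN → weld metal.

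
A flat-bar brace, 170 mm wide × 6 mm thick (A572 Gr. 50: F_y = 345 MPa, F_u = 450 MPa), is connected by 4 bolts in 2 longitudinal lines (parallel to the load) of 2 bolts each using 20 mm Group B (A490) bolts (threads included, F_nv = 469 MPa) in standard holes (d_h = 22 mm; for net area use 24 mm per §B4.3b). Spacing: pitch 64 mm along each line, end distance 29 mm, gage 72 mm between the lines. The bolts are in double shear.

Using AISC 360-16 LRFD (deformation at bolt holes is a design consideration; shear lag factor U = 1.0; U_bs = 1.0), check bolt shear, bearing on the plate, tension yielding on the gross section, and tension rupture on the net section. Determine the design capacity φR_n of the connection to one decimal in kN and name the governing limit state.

Bolt shear: A_b = π(20)²/4 = 314.16 mm². φR_n = 0.75 × 469 × 314.16 × 4 × 2 = 884.0 kN.
Bearing (6 mm plate, F_u = 450 MPa): end bolts L_c = 29 − 22/2 = 18, R_n = min(1.2×18×6×450, 2.4×20×6×450) = 58.32 kN/bolt; interior L_c = 64 − 22 = 42, R_n = 129.6 kN/bolt. φR_n = 0.75 × (2×58.32 + 2×129.6) = 281.9 kN.
Tension yield (gross): A_g = 170×6 = 1020 mm². φR_n = 0.90 × 345 × 1020 = 316.7 kN.
Tension rupture (net): A_n = (170 − 2×24)×6 = 732 mm² (U = 1.0, A_e = A_n). φR_n = 0.75 × 450 × 732 = 247.1 kN.
Governing: min(884.0, 281.9, 316.7, 247.1) = 247.1 kN → net-section rupture.

247.1 kN (net-section rupture governs)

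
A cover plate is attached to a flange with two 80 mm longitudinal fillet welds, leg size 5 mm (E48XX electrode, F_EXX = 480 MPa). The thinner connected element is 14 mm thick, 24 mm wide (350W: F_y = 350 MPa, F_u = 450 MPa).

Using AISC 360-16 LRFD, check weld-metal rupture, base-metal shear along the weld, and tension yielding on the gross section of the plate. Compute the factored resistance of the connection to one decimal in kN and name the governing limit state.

Weld metal: throat = 0.707×5 = 3.535 mm, L = 2×80 = 160 mm. φR_n = 0.75 × 0.6 × 480 × 3.535 × 160 = 122.2 kN.
Base metal shear (14 mm plate): yield φR_n = 1.0×0.6×350×14×160 = 470.4 kN; rupture φR_n = 0.75×0.6×450×14×160 = 453.6 kN; take 453.6 kN (rupture).
Tension yield (gross): A_g = 24×14 = 336 mm². φR_n = 0.90 × 350 × 336 = 105.8 kN.
Governing: min(122.2, 453.6, 105.8) = 105.8 kN → gross-section yield.

105.8 kN (gross-section yield governs)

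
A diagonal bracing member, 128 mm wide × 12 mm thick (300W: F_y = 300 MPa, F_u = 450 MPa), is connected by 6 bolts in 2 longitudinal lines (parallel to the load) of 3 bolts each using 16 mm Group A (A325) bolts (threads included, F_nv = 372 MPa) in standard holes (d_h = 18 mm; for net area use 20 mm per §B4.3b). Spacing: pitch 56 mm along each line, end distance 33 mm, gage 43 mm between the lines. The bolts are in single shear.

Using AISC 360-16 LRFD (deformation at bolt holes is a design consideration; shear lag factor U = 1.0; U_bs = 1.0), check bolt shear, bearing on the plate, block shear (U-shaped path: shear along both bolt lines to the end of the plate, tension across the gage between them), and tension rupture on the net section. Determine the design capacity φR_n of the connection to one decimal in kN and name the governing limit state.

336.6 kN (bolt shear governs)

Bolt shear: A_b = π(16)²/4 = 201.06 mm². φR_n = 0.75 × 372 × 201.06 × 6 × 1 = 336.6 kN.
Bearing (12 mm plate, F_u = 450 MPa): end bolts L_c = 33 − 18/2 = 24, R_n = min(1.2×24×12×450, 2.4×16×12×450) = 155.52 kN/bolt; interior L_c = 56 − 18 = 38, R_n = 207.36 kN/bolt. φR_n = 0.75 × (2×155.52 + 4×207.36) = 855.4 kN.
Block shear: shear path 2×[33+2×56] = 2×145 mm, A_gv = 3480, A_nv = 2×(145 − 2.5×20)×12 = 2280 mm²; tension across gage: (43 − 1×20)×12 = 276 mm². R_n = min(0.6×450×2280, 0.6×300×3480) + 1.0×450×276 = min(615.6, 626.4) + 124.2 = 739.8 kN. φR_n = 0.75 × 739.8 = 554.9 kN.
Tension rupture (net): A_n = (128 − 2×20)×12 = 1056 mm² (U = 1.0, A_e = A_n). φR_n = 0.75 × 450 × 1056 = 356.4 kN.
Governing: min(336.6, 855.4, 554.9, 356.4) = 336.6 kN → bolt shear.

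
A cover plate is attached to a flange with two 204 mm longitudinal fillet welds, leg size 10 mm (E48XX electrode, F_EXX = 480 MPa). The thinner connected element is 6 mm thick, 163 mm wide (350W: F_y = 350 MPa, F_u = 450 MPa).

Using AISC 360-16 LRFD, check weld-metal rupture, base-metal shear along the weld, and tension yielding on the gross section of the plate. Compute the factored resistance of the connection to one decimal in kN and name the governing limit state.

Weld metal: throat = 0.707×10 = 7.07 mm, L = 2×204 = 408 mm. φR_n = 0.75 × 0.6 × 480 × 7.07 × 408 = 623.1 kN.
Base metal shear (6 mm plate): yield φR_n = 1.0×0.6×350×6×408 = 514.1 kN; rupture φR_n = 0.75×0.6×450×6×408 = 495.7 kN; take 495.7 kN (rupture).
Tension yield (gross): A_g = 163×6 = 978 mm². φR_n = 0.90 × 350 × 978 = 308.1 kN.
Governing: min(623.1, 495.7, 308.1) = 308.1 kN → gross-section yield.

308.1 kN (gross-section yield governs)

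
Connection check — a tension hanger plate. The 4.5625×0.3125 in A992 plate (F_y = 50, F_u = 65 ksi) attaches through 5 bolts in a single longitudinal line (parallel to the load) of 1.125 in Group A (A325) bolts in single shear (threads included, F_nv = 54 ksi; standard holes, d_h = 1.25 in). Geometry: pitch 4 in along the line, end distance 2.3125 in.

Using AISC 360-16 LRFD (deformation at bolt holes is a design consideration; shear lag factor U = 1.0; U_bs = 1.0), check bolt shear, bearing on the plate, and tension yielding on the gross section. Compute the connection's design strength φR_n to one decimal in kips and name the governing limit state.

Bolt shear: A_b = π(1.125)²/4 = 0.99402 in². φR_n = 0.75 × 54 × 0.99402 × 5 × 1 = 201.3 kips.
Bearing (0.3125 in plate, F_u = 65 ksi): end bolts L_c = 2.3125 − 1.25/2 = 1.6875, R_n = min(1.2×1.6875×0.3125×65, 2.4×1.125×0.3125×65) = 41.133 kips/bolt; interior L_c = 4 − 1.25 = 2.75, R_n = 54.844 kips/bolt. φR_n = 0.75 × (1×41.133 + 4×54.844) = 195.4 kips.
Tension yield (gross): A_g = 4.5625×0.3125 = 1.4258 in². φR_n = 0.90 × 50 × 1.4258 = 64.2 kips.
Governing: min(201.3, 195.4, 64.2) = 64.2 kips → gross-section yield.

64.2 kips (gross-section yield governs)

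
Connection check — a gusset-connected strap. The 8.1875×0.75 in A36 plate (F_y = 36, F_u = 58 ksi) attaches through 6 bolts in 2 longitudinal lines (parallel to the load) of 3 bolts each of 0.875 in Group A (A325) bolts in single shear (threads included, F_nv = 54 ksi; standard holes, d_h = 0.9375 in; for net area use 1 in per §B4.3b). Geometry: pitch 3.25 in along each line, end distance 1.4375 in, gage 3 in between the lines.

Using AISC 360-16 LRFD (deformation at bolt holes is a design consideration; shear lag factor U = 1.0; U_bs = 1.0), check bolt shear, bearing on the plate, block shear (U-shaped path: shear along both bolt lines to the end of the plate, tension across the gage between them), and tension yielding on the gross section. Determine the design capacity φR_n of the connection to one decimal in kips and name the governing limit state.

146.1 kips (bolt shear governs)

Bolt shear: A_b = π(0.875)²/4 = 0.60132 in². φR_n = 0.75 × 54 × 0.60132 × 6 × 1 = 146.1 kips.
Bearing (0.75 in plate, F_u = 58 ksi): end bolts L_c = 1.4375 − 0.9375/2 = 0.96875, R_n = min(1.2×0.96875×0.75×58, 2.4×0.875×0.75×58) = 50.569 kips/bolt; interior L_c = 3.25 − 0.9375 = 2.3125, R_n = 91.35 kips/bolt. φR_n = 0.75 × (2×50.569 + 4×91.35) = 349.9 kips.
Block shear: shear path 2×[1.4375+2×3.25] = 2×7.9375 in, A_gv = 11.906, A_nv = 2×(7.9375 − 2.5×1)×0.75 = 8.1563 in²; tension across gage: (3 − 1×1)×0.75 = 1.5 in². R_n = min(0.6×58×8.1563, 0.6×36×11.906) + 1.0×58×1.5 = min(283.84, 257.17) + 87 = 344.17 kips. φR_n = 0.75 × 344.17 = 258.1 kips.
Tension yield (gross): A_g = 8.1875×0.75 = 6.1406 in². φR_n = 0.90 × 36 × 6.1406 = 199.0 kips.
Governing: min(146.1, 349.9, 258.1, 199.0) = 146.1 kips → bolt shear.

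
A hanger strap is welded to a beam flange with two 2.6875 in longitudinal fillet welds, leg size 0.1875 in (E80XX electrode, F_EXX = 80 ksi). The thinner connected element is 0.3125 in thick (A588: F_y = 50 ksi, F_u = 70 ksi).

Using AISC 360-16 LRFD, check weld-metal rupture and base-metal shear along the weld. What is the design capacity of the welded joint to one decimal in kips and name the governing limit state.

Weld metal: throat = 0.707×0.1875 = 0.13256 in, L = 2×2.6875 = 5.375 in. φR_n = 0.75 × 0.6 × 80 × 0.13256 × 5.375 = 25.7 kips.
Base metal shear (0.3125 in plate): yield φR_n = 1.0×0.6×50×0.3125×5.375 = 50.4 kips; rupture φR_n = 0.75×0.6×70×0.3125×5.375 = 52.9 kips; take 50.4 kips (yield).
Governing: min(25.7, 50.4) = 25.7 kips → weld metal.

25.7 kips (weld metal governs)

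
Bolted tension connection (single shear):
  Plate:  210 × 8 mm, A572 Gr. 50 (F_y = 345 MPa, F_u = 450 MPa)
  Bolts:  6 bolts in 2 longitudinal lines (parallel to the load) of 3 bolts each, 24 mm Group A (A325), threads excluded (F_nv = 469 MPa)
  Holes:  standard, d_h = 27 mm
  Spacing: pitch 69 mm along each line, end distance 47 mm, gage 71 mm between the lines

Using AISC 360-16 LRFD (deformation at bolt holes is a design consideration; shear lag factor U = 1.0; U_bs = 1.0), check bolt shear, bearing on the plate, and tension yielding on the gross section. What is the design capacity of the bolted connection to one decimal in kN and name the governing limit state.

521.6 kN (gross-section yield governs)

Bolt shear: A_b = π(24)²/4 = 452.39 mm². φR_n = 0.75 × 469 × 452.39 × 6 × 1 = 954.8 kN.
Bearing (8 mm plate, F_u = 450 MPa): end bolts L_c = 47 − 27/2 = 33.5, R_n = min(1.2×33.5×8×450, 2.4×24×8×450) = 144.72 kN/bolt; interior L_c = 69 − 27 = 42, R_n = 181.44 kN/bolt. φR_n = 0.75 × (2×144.72 + 4×181.44) = 761.4 kN.
Tension yield (gross): A_g = 210×8 = 1680 mm². φR_n = 0.90 × 345 × 1680 = 521.6 kN.
Governing: min(954.8, 761.4, 521.6) = 521.6 kN → gross-section yield.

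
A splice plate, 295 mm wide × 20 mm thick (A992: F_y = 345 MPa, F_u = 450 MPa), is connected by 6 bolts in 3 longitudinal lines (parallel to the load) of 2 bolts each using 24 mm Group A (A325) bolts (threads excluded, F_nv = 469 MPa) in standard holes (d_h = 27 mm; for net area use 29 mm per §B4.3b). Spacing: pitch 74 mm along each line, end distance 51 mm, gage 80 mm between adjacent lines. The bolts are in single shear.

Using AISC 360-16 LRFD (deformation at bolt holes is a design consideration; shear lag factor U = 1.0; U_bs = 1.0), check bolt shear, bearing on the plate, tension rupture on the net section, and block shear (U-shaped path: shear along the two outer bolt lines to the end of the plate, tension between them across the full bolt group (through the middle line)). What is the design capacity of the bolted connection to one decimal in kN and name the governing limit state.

Bolt shear: A_b = π(24)²/4 = 452.39 mm². φR_n = 0.75 × 469 × 452.39 × 6 × 1 = 954.8 kN.
Bearing (20 mm plate, F_u = 450 MPa): end bolts L_c = 51 − 27/2 = 37.5, R_n = min(1.2×37.5×20×450, 2.4×24×20×450) = 405 kN/bolt; interior L_c = 74 − 27 = 47, R_n = 507.6 kN/bolt. φR_n = 0.75 × (3×405 + 3×507.6) = 2053.4 kN.
Tension rupture (net): A_n = (295 − 3×29)×20 = 4160 mm² (U = 1.0, A_e = A_n). φR_n = 0.75 × 450 × 4160 = 1404.0 kN.
Block shear: shear path 2×[51+1×74] = 2×125 mm, A_gv = 5000, A_nv = 2×(125 − 1.5×29)×20 = 3260 mm²; tension across gage: (160 − 2×29)×20 = 2040 mm². R_n = min(0.6×450×3260, 0.6×345×5000) + 1.0×450×2040 = min(880.2, 1035) + 918 = 1798.2 kN. φR_n = 0.75 × 1798.2 = 1348.7 kN.
Governing: min(954.8, 2053.4, 1404.0, 1348.7) = 954.8 kN → bolt shear.

954.8 kN (bolt shear governs)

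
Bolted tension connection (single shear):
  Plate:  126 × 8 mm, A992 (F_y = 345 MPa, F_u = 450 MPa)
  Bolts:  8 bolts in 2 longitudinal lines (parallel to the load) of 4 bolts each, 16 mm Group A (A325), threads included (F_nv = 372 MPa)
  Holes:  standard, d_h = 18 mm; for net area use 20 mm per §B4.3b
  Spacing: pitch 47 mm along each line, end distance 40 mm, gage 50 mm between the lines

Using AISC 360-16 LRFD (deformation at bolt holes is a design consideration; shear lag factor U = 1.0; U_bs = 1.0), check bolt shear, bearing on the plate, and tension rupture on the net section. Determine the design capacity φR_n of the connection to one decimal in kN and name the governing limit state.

Bolt shear: A_b = π(16)²/4 = 201.06 mm². φR_n = 0.75 × 372 × 201.06 × 8 × 1 = 448.8 kN.
Bearing (8 mm plate, F_u = 450 MPa): end bolts L_c = 40 − 18/2 = 31, R_n = min(1.2×31×8×450, 2.4×16×8×450) = 133.92 kN/bolt; interior L_c = 47 − 18 = 29, R_n = 125.28 kN/bolt. φR_n = 0.75 × (2×133.92 + 6×125.28) = 764.6 kN.
Tension rupture (net): A_n = (126 − 2×20)×8 = 688 mm² (U = 1.0, A_e = A_n). φR_n = 0.75 × 450 × 688 = 232.2 kN.
Governing: min(448.8, 764.6, 232.2) = 232.2 kN → net-section rupture.

232.2 kN (net-section rupture governs)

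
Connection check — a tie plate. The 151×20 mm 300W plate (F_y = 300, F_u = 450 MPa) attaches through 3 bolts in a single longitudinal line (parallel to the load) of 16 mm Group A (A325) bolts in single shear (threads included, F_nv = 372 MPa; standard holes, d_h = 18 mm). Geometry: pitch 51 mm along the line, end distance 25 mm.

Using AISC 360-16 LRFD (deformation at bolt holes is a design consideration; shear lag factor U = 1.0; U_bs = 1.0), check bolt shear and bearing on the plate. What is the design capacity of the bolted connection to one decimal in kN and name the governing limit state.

Bolt shear: A_b = π(16)²/4 = 201.06 mm². φR_n = 0.75 × 372 × 201.06 × 3 × 1 = 168.3 kN.
Bearing (20 mm plate, F_u = 450 MPa): end bolts L_c = 25 − 18/2 = 16, R_n = min(1.2×16×20×450, 2.4×16×20×450) = 172.8 kN/bolt; interior L_c = 51 − 18 = 33, R_n = 345.6 kN/bolt. φR_n = 0.75 × (1×172.8 + 2×345.6) = 648.0 kN.
Governing: min(168.3, 648.0) = 168.3 kN → bolt shear.

168.3 kN (bolt shear governs)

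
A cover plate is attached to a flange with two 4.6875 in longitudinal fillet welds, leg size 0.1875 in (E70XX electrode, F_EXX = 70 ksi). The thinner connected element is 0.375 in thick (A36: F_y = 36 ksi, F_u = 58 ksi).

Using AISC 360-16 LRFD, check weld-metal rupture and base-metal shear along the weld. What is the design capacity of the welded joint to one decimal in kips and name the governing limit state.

Weld metal: throat = 0.707×0.1875 = 0.13256 in, L = 2×4.6875 = 9.375 in. φR_n = 0.75 × 0.6 × 70 × 0.13256 × 9.375 = 39.1 kips.
Base metal shear (0.375 in plate): yield φR_n = 1.0×0.6×36×0.375×9.375 = 75.9 kips; rupture φR_n = 0.75×0.6×58×0.375×9.375 = 91.8 kips; take 75.9 kips (yield).
Governing: min(39.1, 75.9) = 39.1 kips → weld metal.

39.1 kips (weld metal governs)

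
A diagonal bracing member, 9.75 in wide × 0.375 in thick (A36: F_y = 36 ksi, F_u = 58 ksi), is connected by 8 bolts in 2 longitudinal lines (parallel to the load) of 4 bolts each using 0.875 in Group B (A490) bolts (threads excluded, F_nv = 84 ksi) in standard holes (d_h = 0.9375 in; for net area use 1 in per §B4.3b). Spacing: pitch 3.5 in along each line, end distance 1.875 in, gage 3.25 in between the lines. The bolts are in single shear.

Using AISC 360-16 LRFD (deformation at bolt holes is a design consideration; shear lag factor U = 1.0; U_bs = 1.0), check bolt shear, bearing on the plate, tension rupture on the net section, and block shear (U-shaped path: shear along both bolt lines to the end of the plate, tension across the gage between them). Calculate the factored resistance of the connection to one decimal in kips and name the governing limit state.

Bolt shear: A_b = π(0.875)²/4 = 0.60132 in². φR_n = 0.75 × 84 × 0.60132 × 8 × 1 = 303.1 kips.
Bearing (0.375 in plate, F_u = 58 ksi): end bolts L_c = 1.875 − 0.9375/2 = 1.40625, R_n = min(1.2×1.40625×0.375×58, 2.4×0.875×0.375×58) = 36.703 kips/bolt; interior L_c = 3.5 − 0.9375 = 2.5625, R_n = 45.675 kips/bolt. φR_n = 0.75 × (2×36.703 + 6×45.675) = 260.6 kips.
Tension rupture (net): A_n = (9.75 − 2×1)×0.375 = 2.9063 in² (U = 1.0, A_e = A_n). φR_n = 0.75 × 58 × 2.9063 = 126.4 kips.
Block shear: shear path 2×[1.875+3×3.5] = 2×12.375 in, A_gv = 9.2813, A_nv = 2×(12.375 − 3.5×1)×0.375 = 6.6563 in²; tension across gage: (3.25 − 1×1)×0.375 = 0.84375 in². R_n = min(0.6×58×6.6563, 0.6×36×9.2813) + 1.0×58×0.84375 = min(231.64, 200.48) + 48.938 = 249.42 kips. φR_n = 0.75 × 249.42 = 187.1 kips.
Governing: min(303.1, 260.6, 126.4, 187.1) = 126.4 kips → net-section rupture.

126.4 kips (net-section rupture governs)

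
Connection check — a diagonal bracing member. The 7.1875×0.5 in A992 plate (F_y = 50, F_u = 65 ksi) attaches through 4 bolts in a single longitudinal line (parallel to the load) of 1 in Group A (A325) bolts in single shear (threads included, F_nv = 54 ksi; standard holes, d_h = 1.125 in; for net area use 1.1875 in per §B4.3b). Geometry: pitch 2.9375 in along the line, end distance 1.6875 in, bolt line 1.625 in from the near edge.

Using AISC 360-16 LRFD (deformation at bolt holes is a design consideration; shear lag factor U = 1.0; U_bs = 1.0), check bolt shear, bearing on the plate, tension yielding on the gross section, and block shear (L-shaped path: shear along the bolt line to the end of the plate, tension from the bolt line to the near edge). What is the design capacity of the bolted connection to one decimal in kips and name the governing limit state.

Bolt shear: A_b = π(1)²/4 = 0.7854 in². φR_n = 0.75 × 54 × 0.7854 × 4 × 1 = 127.2 kips.
Bearing (0.5 in plate, F_u = 65 ksi): end bolts L_c = 1.6875 − 1.125/2 = 1.125, R_n = min(1.2×1.125×0.5×65, 2.4×1×0.5×65) = 43.875 kips/bolt; interior L_c = 2.9375 − 1.125 = 1.8125, R_n = 70.688 kips/bolt. φR_n = 0.75 × (1×43.875 + 3×70.688) = 192.0 kips.
Tension yield (gross): A_g = 7.1875×0.5 = 3.5938 in². φR_n = 0.90 × 50 × 3.5938 = 161.7 kips.
Block shear: shear path 1×[1.6875+3×2.9375] = 1×10.5 in, A_gv = 5.25, A_nv = 1×(10.5 − 3.5×1.1875)×0.5 = 3.1719 in²; tension to near edge: (1.625 − 0.5×1.1875)×0.5 = 0.51563 in². R_n = min(0.6×65×3.1719, 0.6×50×5.25) + 1.0×65×0.51563 = min(123.7, 157.5) + 33.516 = 157.22 kips. φR_n = 0.75 × 157.22 = 117.9 kips.
Governing: min(127.2, 192.0, 161.7, 117.9) = 117.9 kips → block shear.

117.9 kips (block shear governs)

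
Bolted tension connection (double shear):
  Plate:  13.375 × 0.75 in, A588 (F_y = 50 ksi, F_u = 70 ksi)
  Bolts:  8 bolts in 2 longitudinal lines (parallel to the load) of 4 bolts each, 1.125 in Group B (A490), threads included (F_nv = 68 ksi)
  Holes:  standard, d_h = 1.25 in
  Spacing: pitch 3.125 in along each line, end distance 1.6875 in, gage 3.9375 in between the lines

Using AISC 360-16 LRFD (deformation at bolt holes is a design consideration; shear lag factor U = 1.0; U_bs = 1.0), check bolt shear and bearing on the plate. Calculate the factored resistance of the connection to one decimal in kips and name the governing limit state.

Bolt shear: A_b = π(1.125)²/4 = 0.99402 in². φR_n = 0.75 × 68 × 0.99402 × 8 × 2 = 811.1 kips.
Bearing (0.75 in plate, F_u = 70 ksi): end bolts L_c = 1.6875 − 1.25/2 = 1.0625, R_n = min(1.2×1.0625×0.75×70, 2.4×1.125×0.75×70) = 66.938 kips/bolt; interior L_c = 3.125 − 1.25 = 1.875, R_n = 118.13 kips/bolt. φR_n = 0.75 × (2×66.938 + 6×118.13) = 632.0 kips.
Governing: min(811.1, 632.0) = 632.0 kips → bearing.

632.0 kips (bearing governs)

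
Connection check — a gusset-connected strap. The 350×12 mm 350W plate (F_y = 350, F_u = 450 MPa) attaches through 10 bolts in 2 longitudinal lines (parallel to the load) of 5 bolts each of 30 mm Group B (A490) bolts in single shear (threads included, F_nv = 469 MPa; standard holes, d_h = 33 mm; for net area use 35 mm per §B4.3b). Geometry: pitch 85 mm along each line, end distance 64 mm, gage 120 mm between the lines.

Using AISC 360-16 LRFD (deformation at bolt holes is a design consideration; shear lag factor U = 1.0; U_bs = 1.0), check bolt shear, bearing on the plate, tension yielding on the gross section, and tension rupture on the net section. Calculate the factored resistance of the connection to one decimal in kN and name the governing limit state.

Bolt shear: A_b = π(30)²/4 = 706.86 mm². φR_n = 0.75 × 469 × 706.86 × 10 × 1 = 2486.4 kN.
Bearing (12 mm plate, F_u = 450 MPa): end bolts L_c = 64 − 33/2 = 47.5, R_n = min(1.2×47.5×12×450, 2.4×30×12×450) = 307.8 kN/bolt; interior L_c = 85 − 33 = 52, R_n = 336.96 kN/bolt. φR_n = 0.75 × (2×307.8 + 8×336.96) = 2483.5 kN.
Tension yield (gross): A_g = 350×12 = 4200 mm². φR_n = 0.90 × 350 × 4200 = 1323.0 kN.
Tension rupture (net): A_n = (350 − 2×35)×12 = 3360 mm² (U = 1.0, A_e = A_n). φR_n = 0.75 × 450 × 3360 = 1134.0 kN.
Governing: min(2486.4, 2483.5, 1323.0, 1134.0) = 1134.0 kN → net-section rupture.

1134.0 kN (net-section rupture governs)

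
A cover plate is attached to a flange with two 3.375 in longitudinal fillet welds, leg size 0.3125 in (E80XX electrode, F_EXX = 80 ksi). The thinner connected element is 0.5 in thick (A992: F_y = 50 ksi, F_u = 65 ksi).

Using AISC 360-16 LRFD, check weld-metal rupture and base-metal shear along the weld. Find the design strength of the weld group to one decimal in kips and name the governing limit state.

53.7 kips (weld metal governs)

Weld metal: throat = 0.707×0.3125 = 0.22094 in, L = 2×3.375 = 6.75 in. φR_n = 0.75 × 0.6 × 80 × 0.22094 × 6.75 = 53.7 kips.
Base metal shear (0.5 in plate): yield φR_n = 1.0×0.6×50×0.5×6.75 = 101.3 kips; rupture φR_n = 0.75×0.6×65×0.5×6.75 = 98.7 kips; take 98.7 kips (rupture).
Governing: min(53.7, 98.7) = 53.7 kips → weld metal.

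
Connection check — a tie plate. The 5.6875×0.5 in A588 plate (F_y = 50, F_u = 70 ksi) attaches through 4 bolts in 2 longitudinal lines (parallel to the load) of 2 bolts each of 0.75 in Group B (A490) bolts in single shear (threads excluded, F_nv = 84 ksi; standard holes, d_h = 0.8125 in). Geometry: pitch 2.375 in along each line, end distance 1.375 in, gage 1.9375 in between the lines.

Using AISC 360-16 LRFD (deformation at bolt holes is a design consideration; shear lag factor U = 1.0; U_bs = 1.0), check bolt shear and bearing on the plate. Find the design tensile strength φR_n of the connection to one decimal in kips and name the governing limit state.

Bolt shear: A_b = π(0.75)²/4 = 0.44179 in². φR_n = 0.75 × 84 × 0.44179 × 4 × 1 = 111.3 kips.
Bearing (0.5 in plate, F_u = 70 ksi): end bolts L_c = 1.375 − 0.8125/2 = 0.96875, R_n = min(1.2×0.96875×0.5×70, 2.4×0.75×0.5×70) = 40.688 kips/bolt; interior L_c = 2.375 − 0.8125 = 1.5625, R_n = 63 kips/bolt. φR_n = 0.75 × (2×40.688 + 2×63) = 155.5 kips.
Governing: min(111.3, 155.5) = 111.3 kips → bolt shear.

111.3 kips (bolt shear governs)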